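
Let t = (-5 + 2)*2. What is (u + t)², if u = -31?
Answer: 1369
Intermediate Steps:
t = -6 (t = -3*2 = -6)
(u + t)² = (-31 - 6)² = (-37)² = 1369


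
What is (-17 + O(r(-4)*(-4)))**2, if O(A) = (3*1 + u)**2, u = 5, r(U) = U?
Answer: 2209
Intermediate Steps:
O(A) = 64 (O(A) = (3*1 + 5)**2 = (3 + 5)**2 = 8**2 = 64)
(-17 + O(r(-4)*(-4)))**2 = (-17 + 64)**2 = 47**2 = 2209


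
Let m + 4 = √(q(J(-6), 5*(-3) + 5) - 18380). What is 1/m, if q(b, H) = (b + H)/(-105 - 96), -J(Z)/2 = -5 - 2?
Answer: -201/924400 - I*√46410699/924400 ≈ -0.00021744 - 0.0073697*I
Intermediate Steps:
J(Z) = 14 (J(Z) = -2*(-5 - 2) = -2*(-7) = 14)
q(b, H) = -H/201 - b/201 (q(b, H) = (H + b)/(-201) = (H + b)*(-1/201) = -H/201 - b/201)
m = -4 + 4*I*√46410699/201 (m = -4 + √((-(5*(-3) + 5)/201 - 1/201*14) - 18380) = -4 + √((-(-15 + 5)/201 - 14/201) - 18380) = -4 + √((-1/201*(-10) - 14/201) - 18380) = -4 + √((10/201 - 14/201) - 18380) = -4 + √(-4/201 - 18380) = -4 + √(-3694384/201) = -4 + 4*I*√46410699/201 ≈ -4.0 + 135.57*I)
1/m = 1/(-4 + 4*I*√46410699/201)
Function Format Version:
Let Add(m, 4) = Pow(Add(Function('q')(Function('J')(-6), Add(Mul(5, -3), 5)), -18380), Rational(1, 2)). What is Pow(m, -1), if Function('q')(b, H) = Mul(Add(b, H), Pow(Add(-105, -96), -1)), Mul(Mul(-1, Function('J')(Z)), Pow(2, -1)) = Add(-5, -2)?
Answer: Add(Rational(-201, 924400), Mul(Rational(-1, 924400), I, Pow(46410699, Rational(1, 2)))) ≈ Add(-0.00021744, Mul(-0.0073697, I))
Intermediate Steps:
Function('J')(Z) = 14 (Function('J')(Z) = Mul(-2, Add(-5, -2)) = Mul(-2, -7) = 14)
Function('q')(b, H) = Add(Mul(Rational(-1, 201), H), Mul(Rational(-1, 201), b)) (Function('q')(b, H) = Mul(Add(H, b), Pow(-201, -1)) = Mul(Add(H, b), Rational(-1, 201)) = Add(Mul(Rational(-1, 201), H), Mul(Rational(-1, 201), b)))
m = Add(-4, Mul(Rational(4, 201), I, Pow(46410699, Rational(1, 2)))) (m = Add(-4, Pow(Add(Add(Mul(Rational(-1, 201), Add(Mul(5, -3), 5)), Mul(Rational(-1, 201), 14)), -18380), Rational(1, 2))) = Add(-4, Pow(Add(Add(Mul(Rational(-1, 201), Add(-15, 5)), Rational(-14, 201)), -18380), Rational(1, 2))) = Add(-4, Pow(Add(Add(Mul(Rational(-1, 201), -10), Rational(-14, 201)), -18380), Rational(1, 2))) = Add(-4, Pow(Add(Add(Rational(10, 201), Rational(-14, 201)), -18380), Rational(1, 2))) = Add(-4, Pow(Add(Rational(-4, 201), -18380), Rational(1, 2))) = Add(-4, Pow(Rational(-3694384, 201), Rational(1, 2))) = Add(-4, Mul(Rational(4, 201), I, Pow(46410699, Rational(1, 2)))) ≈ Add(-4.0000, Mul(135.57, I)))
Pow(m, -1) = Pow(Add(-4, Mul(Rational(4, 201), I, Pow(46410699, Rational(1, 2)))), -1)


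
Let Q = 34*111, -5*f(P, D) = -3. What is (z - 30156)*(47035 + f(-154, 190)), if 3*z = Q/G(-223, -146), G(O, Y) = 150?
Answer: -531754155638/375 ≈ -1.4180e+9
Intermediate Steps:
f(P, D) = ⅗ (f(P, D) = -⅕*(-3) = ⅗)
Q = 3774
z = 629/75 (z = (3774/150)/3 = (3774*(1/150))/3 = (⅓)*(629/25) = 629/75 ≈ 8.3867)
(z - 30156)*(47035 + f(-154, 190)) = (629/75 - 30156)*(47035 + ⅗) = -2261071/75*235178/5 = -531754155638/375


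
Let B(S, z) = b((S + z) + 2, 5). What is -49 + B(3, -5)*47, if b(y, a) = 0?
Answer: -49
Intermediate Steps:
B(S, z) = 0
-49 + B(3, -5)*47 = -49 + 0*47 = -49 + 0 = -49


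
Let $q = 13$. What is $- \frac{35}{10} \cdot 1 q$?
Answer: $- \frac{91}{2} \approx -45.5$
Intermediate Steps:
$- \frac{35}{10} \cdot 1 q = - \frac{35}{10} \cdot 1 \cdot 13 = \left(-35\right) \frac{1}{10} \cdot 1 \cdot 13 = \left(- \frac{7}{2}\right) 1 \cdot 13 = \left(- \frac{7}{2}\right) 13 = - \frac{91}{2}$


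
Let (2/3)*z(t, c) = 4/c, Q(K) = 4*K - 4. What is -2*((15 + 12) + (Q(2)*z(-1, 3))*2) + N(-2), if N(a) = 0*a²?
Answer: -86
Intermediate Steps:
Q(K) = -4 + 4*K
N(a) = 0
z(t, c) = 6/c (z(t, c) = 3*(4/c)/2 = 6/c)
-2*((15 + 12) + (Q(2)*z(-1, 3))*2) + N(-2) = -2*((15 + 12) + ((-4 + 4*2)*(6/3))*2) + 0 = -2*(27 + ((-4 + 8)*(6*(⅓)))*2) + 0 = -2*(27 + (4*2)*2) + 0 = -2*(27 + 8*2) + 0 = -2*(27 + 16) + 0 = -2*43 + 0 = -86 + 0 = -86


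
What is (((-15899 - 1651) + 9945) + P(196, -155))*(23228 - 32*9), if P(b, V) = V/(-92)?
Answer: -4011661175/23 ≈ -1.7442e+8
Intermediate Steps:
P(b, V) = -V/92 (P(b, V) = V*(-1/92) = -V/92)
(((-15899 - 1651) + 9945) + P(196, -155))*(23228 - 32*9) = (((-15899 - 1651) + 9945) - 1/92*(-155))*(23228 - 32*9) = ((-17550 + 9945) + 155/92)*(23228 - 288) = (-7605 + 155/92)*22940 = -699505/92*22940 = -4011661175/23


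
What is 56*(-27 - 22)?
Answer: -2744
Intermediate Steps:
56*(-27 - 22) = 56*(-49) = -2744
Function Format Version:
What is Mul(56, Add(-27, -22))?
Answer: -2744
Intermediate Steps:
Mul(56, Add(-27, -22)) = Mul(56, -49) = -2744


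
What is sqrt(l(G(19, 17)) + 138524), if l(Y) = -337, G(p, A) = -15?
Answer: sqrt(138187) ≈ 371.74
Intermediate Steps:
sqrt(l(G(19, 17)) + 138524) = sqrt(-337 + 138524) = sqrt(138187)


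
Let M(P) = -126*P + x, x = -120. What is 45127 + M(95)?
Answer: 33037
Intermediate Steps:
M(P) = -120 - 126*P (M(P) = -126*P - 120 = -120 - 126*P)
45127 + M(95) = 45127 + (-120 - 126*95) = 45127 + (-120 - 11970) = 45127 - 12090 = 33037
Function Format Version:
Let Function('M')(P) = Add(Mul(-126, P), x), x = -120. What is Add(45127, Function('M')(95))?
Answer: 33037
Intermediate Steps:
Function('M')(P) = Add(-120, Mul(-126, P)) (Function('M')(P) = Add(Mul(-126, P), -120) = Add(-120, Mul(-126, P)))
Add(45127, Function('M')(95)) = Add(45127, Add(-120, Mul(-126, 95))) = Add(45127, Add(-120, -11970)) = Add(45127, -12090) = 33037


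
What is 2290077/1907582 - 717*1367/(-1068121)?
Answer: 4315774849215/2037528393422 ≈ 2.1181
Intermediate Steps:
2290077/1907582 - 717*1367/(-1068121) = 2290077*(1/1907582) - 980139*(-1/1068121) = 2290077/1907582 + 980139/1068121 = 4315774849215/2037528393422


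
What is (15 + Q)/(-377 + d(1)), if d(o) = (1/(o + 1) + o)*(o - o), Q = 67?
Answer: -82/377 ≈ -0.21751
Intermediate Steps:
d(o) = 0 (d(o) = (1/(1 + o) + o)*0 = (o + 1/(1 + o))*0 = 0)
(15 + Q)/(-377 + d(1)) = (15 + 67)/(-377 + 0) = 82/(-377) = 82*(-1/377) = -82/377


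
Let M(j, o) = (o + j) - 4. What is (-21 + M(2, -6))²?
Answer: 841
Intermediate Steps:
M(j, o) = -4 + j + o (M(j, o) = (j + o) - 4 = -4 + j + o)
(-21 + M(2, -6))² = (-21 + (-4 + 2 - 6))² = (-21 - 8)² = (-29)² = 841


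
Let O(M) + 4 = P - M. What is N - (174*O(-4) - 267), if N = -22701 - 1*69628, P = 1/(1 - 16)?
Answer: -460252/5 ≈ -92050.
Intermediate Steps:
P = -1/15 (P = 1/(-15) = -1/15 ≈ -0.066667)
N = -92329 (N = -22701 - 69628 = -92329)
O(M) = -61/15 - M (O(M) = -4 + (-1/15 - M) = -61/15 - M)
N - (174*O(-4) - 267) = -92329 - (174*(-61/15 - 1*(-4)) - 267) = -92329 - (174*(-61/15 + 4) - 267) = -92329 - (174*(-1/15) - 267) = -92329 - (-58/5 - 267) = -92329 - 1*(-1393/5) = -92329 + 1393/5 = -460252/5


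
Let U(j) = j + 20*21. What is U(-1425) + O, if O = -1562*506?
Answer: -791377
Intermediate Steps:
O = -790372
U(j) = 420 + j (U(j) = j + 420 = 420 + j)
U(-1425) + O = (420 - 1425) - 790372 = -1005 - 790372 = -791377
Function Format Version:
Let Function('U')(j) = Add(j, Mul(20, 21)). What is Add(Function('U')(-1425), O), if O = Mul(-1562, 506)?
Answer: -791377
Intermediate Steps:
O = -790372
Function('U')(j) = Add(420, j) (Function('U')(j) = Add(j, 420) = Add(420, j))
Add(Function('U')(-1425), O) = Add(Add(420, -1425), -790372) = Add(-1005, -790372) = -791377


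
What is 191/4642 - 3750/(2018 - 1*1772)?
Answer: -2893419/190322 ≈ -15.203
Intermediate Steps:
191/4642 - 3750/(2018 - 1*1772) = 191*(1/4642) - 3750/(2018 - 1772) = 191/4642 - 3750/246 = 191/4642 - 3750*1/246 = 191/4642 - 625/41 = -2893419/190322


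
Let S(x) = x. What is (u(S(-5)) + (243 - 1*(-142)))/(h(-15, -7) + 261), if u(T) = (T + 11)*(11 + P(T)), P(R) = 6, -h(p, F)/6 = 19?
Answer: 487/147 ≈ 3.3129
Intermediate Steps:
h(p, F) = -114 (h(p, F) = -6*19 = -114)
u(T) = 187 + 17*T (u(T) = (T + 11)*(11 + 6) = (11 + T)*17 = 187 + 17*T)
(u(S(-5)) + (243 - 1*(-142)))/(h(-15, -7) + 261) = ((187 + 17*(-5)) + (243 - 1*(-142)))/(-114 + 261) = ((187 - 85) + (243 + 142))/147 = (102 + 385)*(1/147) = 487*(1/147) = 487/147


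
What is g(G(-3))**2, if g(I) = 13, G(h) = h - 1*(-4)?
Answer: 169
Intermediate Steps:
G(h) = 4 + h (G(h) = h + 4 = 4 + h)
g(G(-3))**2 = 13**2 = 169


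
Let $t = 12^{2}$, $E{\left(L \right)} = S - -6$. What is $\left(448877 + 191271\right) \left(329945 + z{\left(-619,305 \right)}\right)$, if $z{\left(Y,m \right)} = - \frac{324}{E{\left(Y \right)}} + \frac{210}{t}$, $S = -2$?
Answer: $\frac{1266976280527}{6} \approx 2.1116 \cdot 10^{11}$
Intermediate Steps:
$E{\left(L \right)} = 4$ ($E{\left(L \right)} = -2 - -6 = -2 + 6 = 4$)
$t = 144$
$z{\left(Y,m \right)} = - \frac{1909}{24}$ ($z{\left(Y,m \right)} = - \frac{324}{4} + \frac{210}{144} = \left(-324\right) \frac{1}{4} + 210 \cdot \frac{1}{144} = -81 + \frac{35}{24} = - \frac{1909}{24}$)
$\left(448877 + 191271\right) \left(329945 + z{\left(-619,305 \right)}\right) = \left(448877 + 191271\right) \left(329945 - \frac{1909}{24}\right) = 640148 \cdot \frac{7916771}{24} = \frac{1266976280527}{6}$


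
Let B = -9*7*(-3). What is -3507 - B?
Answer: -3696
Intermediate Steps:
B = 189 (B = -63*(-3) = 189)
-3507 - B = -3507 - 1*189 = -3507 - 189 = -3696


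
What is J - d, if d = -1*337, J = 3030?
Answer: 3367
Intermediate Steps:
d = -337
J - d = 3030 - 1*(-337) = 3030 + 337 = 3367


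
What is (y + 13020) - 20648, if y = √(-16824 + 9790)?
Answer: -7628 + I*√7034 ≈ -7628.0 + 83.869*I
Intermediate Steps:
y = I*√7034 (y = √(-7034) = I*√7034 ≈ 83.869*I)
(y + 13020) - 20648 = (I*√7034 + 13020) - 20648 = (13020 + I*√7034) - 20648 = -7628 + I*√7034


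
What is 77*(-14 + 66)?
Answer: 4004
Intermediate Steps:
77*(-14 + 66) = 77*52 = 4004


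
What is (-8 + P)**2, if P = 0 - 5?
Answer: 169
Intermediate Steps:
P = -5
(-8 + P)**2 = (-8 - 5)**2 = (-13)**2 = 169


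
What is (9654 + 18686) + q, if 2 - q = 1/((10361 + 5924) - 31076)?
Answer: 419206523/14791 ≈ 28342.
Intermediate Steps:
q = 29583/14791 (q = 2 - 1/((10361 + 5924) - 31076) = 2 - 1/(16285 - 31076) = 2 - 1/(-14791) = 2 - 1*(-1/14791) = 2 + 1/14791 = 29583/14791 ≈ 2.0001)
(9654 + 18686) + q = (9654 + 18686) + 29583/14791 = 28340 + 29583/14791 = 419206523/14791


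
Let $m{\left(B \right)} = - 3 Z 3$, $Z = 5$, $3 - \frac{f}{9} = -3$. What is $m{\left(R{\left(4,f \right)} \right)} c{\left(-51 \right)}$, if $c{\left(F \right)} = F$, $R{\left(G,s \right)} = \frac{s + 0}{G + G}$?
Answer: $2295$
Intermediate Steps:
$f = 54$ ($f = 27 - -27 = 27 + 27 = 54$)
$R{\left(G,s \right)} = \frac{s}{2 G}$
$m{\left(B \right)} = -45$ ($m{\left(B \right)} = \left(-3\right) 5 \cdot 3 = \left(-15\right) 3 = -45$)
$m{\left(R{\left(4,f \right)} \right)} c{\left(-51 \right)} = \left(-45\right) \left(-51\right) = 2295$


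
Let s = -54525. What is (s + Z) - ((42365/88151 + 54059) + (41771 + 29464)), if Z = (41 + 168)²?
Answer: -12000743203/88151 ≈ -1.3614e+5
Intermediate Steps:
Z = 43681 (Z = 209² = 43681)
(s + Z) - ((42365/88151 + 54059) + (41771 + 29464)) = (-54525 + 43681) - ((42365/88151 + 54059) + (41771 + 29464)) = -10844 - ((42365*(1/88151) + 54059) + 71235) = -10844 - ((42365/88151 + 54059) + 71235) = -10844 - (4765397274/88151 + 71235) = -10844 - 1*11044833759/88151 = -10844 - 11044833759/88151 = -12000743203/88151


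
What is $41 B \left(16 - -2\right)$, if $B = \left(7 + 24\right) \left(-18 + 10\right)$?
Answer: $-183024$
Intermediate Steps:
$B = -248$ ($B = 31 \left(-8\right) = -248$)
$41 B \left(16 - -2\right) = 41 \left(-248\right) \left(16 - -2\right) = - 10168 \left(16 + 2\right) = \left(-10168\right) 18 = -183024$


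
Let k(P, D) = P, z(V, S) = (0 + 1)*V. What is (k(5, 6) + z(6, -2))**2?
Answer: 121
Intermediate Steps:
z(V, S) = V (z(V, S) = 1*V = V)
(k(5, 6) + z(6, -2))**2 = (5 + 6)**2 = 11**2 = 121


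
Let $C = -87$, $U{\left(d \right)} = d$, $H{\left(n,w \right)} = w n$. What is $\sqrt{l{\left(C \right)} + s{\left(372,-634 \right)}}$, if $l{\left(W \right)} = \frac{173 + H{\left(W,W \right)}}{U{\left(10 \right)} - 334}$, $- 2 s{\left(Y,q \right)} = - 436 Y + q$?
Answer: $\frac{\sqrt{26370070}}{18} \approx 285.29$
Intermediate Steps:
$H{\left(n,w \right)} = n w$
$s{\left(Y,q \right)} = 218 Y - \frac{q}{2}$ ($s{\left(Y,q \right)} = - \frac{- 436 Y + q}{2} = - \frac{q - 436 Y}{2} = 218 Y - \frac{q}{2}$)
$l{\left(W \right)} = - \frac{173}{324} - \frac{W^{2}}{324}$ ($l{\left(W \right)} = \frac{173 + W W}{10 - 334} = \frac{173 + W^{2}}{-324} = \left(173 + W^{2}\right) \left(- \frac{1}{324}\right) = - \frac{173}{324} - \frac{W^{2}}{324}$)
$\sqrt{l{\left(C \right)} + s{\left(372,-634 \right)}} = \sqrt{\left(- \frac{173}{324} - \frac{\left(-87\right)^{2}}{324}\right) + \left(218 \cdot 372 - -317\right)} = \sqrt{\left(- \frac{173}{324} - \frac{841}{36}\right) + \left(81096 + 317\right)} = \sqrt{\left(- \frac{173}{324} - \frac{841}{36}\right) + 81413} = \sqrt{- \frac{3871}{162} + 81413} = \sqrt{\frac{13185035}{162}} = \frac{\sqrt{26370070}}{18}$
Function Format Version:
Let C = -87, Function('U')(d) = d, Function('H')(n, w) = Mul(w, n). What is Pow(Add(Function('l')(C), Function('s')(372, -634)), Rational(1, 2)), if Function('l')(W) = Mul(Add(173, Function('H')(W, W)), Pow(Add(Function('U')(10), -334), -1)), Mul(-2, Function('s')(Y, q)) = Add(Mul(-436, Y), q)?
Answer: Mul(Rational(1, 18), Pow(26370070, Rational(1, 2))) ≈ 285.29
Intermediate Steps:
Function('H')(n, w) = Mul(n, w)
Function('s')(Y, q) = Add(Mul(218, Y), Mul(Rational(-1, 2), q)) (Function('s')(Y, q) = Mul(Rational(-1, 2), Add(Mul(-436, Y), q)) = Mul(Rational(-1, 2), Add(q, Mul(-436, Y))) = Add(Mul(218, Y), Mul(Rational(-1, 2), q)))
Function('l')(W) = Add(Rational(-173, 324), Mul(Rational(-1, 324), Pow(W, 2))) (Function('l')(W) = Mul(Add(173, Mul(W, W)), Pow(Add(10, -334), -1)) = Mul(Add(173, Pow(W, 2)), Pow(-324, -1)) = Mul(Add(173, Pow(W, 2)), Rational(-1, 324)) = Add(Rational(-173, 324), Mul(Rational(-1, 324), Pow(W, 2))))
Pow(Add(Function('l')(C), Function('s')(372, -634)), Rational(1, 2)) = Pow(Add(Add(Rational(-173, 324), Mul(Rational(-1, 324), Pow(-87, 2))), Add(Mul(218, 372), Mul(Rational(-1, 2), -634))), Rational(1, 2)) = Pow(Add(Add(Rational(-173, 324), Mul(Rational(-1, 324), 7569)), Add(81096, 317)), Rational(1, 2)) = Pow(Add(Add(Rational(-173, 324), Rational(-841, 36)), 81413), Rational(1, 2)) = Pow(Add(Rational(-3871, 162), 81413), Rational(1, 2)) = Pow(Rational(13185035, 162), Rational(1, 2)) = Mul(Rational(1, 18), Pow(26370070, Rational(1, 2)))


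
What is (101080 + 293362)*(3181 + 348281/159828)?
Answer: 100338382566929/79914 ≈ 1.2556e+9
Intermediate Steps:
(101080 + 293362)*(3181 + 348281/159828) = 394442*(3181 + 348281*(1/159828)) = 394442*(3181 + 348281/159828) = 394442*(508761149/159828) = 100338382566929/79914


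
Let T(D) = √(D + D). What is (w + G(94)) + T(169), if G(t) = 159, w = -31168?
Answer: -31009 + 13*√2 ≈ -30991.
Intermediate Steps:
T(D) = √2*√D (T(D) = √(2*D) = √2*√D)
(w + G(94)) + T(169) = (-31168 + 159) + √2*√169 = -31009 + √2*13 = -31009 + 13*√2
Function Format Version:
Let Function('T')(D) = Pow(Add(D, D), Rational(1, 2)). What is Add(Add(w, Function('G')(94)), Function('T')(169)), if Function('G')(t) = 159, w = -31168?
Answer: Add(-31009, Mul(13, Pow(2, Rational(1, 2)))) ≈ -30991.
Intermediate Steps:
Function('T')(D) = Mul(Pow(2, Rational(1, 2)), Pow(D, Rational(1, 2))) (Function('T')(D) = Pow(Mul(2, D), Rational(1, 2)) = Mul(Pow(2, Rational(1, 2)), Pow(D, Rational(1, 2))))
Add(Add(w, Function('G')(94)), Function('T')(169)) = Add(Add(-31168, 159), Mul(Pow(2, Rational(1, 2)), Pow(169, Rational(1, 2)))) = Add(-31009, Mul(Pow(2, Rational(1, 2)), 13)) = Add(-31009, Mul(13, Pow(2, Rational(1, 2))))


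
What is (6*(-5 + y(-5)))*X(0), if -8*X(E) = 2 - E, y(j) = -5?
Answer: 15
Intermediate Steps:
X(E) = -1/4 + E/8 (X(E) = -(2 - E)/8 = -1/4 + E/8)
(6*(-5 + y(-5)))*X(0) = (6*(-5 - 5))*(-1/4 + (1/8)*0) = (6*(-10))*(-1/4 + 0) = -60*(-1/4) = 15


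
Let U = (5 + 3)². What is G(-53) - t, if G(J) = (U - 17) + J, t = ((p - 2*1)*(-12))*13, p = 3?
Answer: 150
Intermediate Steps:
U = 64 (U = 8² = 64)
t = -156 (t = ((3 - 2*1)*(-12))*13 = ((3 - 2)*(-12))*13 = (1*(-12))*13 = -12*13 = -156)
G(J) = 47 + J (G(J) = (64 - 17) + J = 47 + J)
G(-53) - t = (47 - 53) - 1*(-156) = -6 + 156 = 150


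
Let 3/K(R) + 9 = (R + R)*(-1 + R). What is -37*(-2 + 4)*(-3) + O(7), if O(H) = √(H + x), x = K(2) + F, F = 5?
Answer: 222 + √285/5 ≈ 225.38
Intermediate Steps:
K(R) = 3/(-9 + 2*R*(-1 + R)) (K(R) = 3/(-9 + (R + R)*(-1 + R)) = 3/(-9 + (2*R)*(-1 + R)) = 3/(-9 + 2*R*(-1 + R)))
x = 22/5 (x = 3/(-9 - 2*2 + 2*2²) + 5 = 3/(-9 - 4 + 2*4) + 5 = 3/(-9 - 4 + 8) + 5 = 3/(-5) + 5 = 3*(-⅕) + 5 = -⅗ + 5 = 22/5 ≈ 4.4000)
O(H) = √(22/5 + H) (O(H) = √(H + 22/5) = √(22/5 + H))
-37*(-2 + 4)*(-3) + O(7) = -37*(-2 + 4)*(-3) + √(110 + 25*7)/5 = -74*(-3) + √(110 + 175)/5 = -37*(-6) + √285/5 = 222 + √285/5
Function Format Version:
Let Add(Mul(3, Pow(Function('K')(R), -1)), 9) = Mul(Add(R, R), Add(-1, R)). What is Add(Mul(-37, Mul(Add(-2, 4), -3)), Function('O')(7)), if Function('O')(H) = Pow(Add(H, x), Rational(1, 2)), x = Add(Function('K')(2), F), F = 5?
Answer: Add(222, Mul(Rational(1, 5), Pow(285, Rational(1, 2)))) ≈ 225.38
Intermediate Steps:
Function('K')(R) = Mul(3, Pow(Add(-9, Mul(2, R, Add(-1, R))), -1)) (Function('K')(R) = Mul(3, Pow(Add(-9, Mul(Add(R, R), Add(-1, R))), -1)) = Mul(3, Pow(Add(-9, Mul(Mul(2, R), Add(-1, R))), -1)) = Mul(3, Pow(Add(-9, Mul(2, R, Add(-1, R))), -1)))
x = Rational(22, 5) (x = Add(Mul(3, Pow(Add(-9, Mul(-2, 2), Mul(2, Pow(2, 2))), -1)), 5) = Add(Mul(3, Pow(Add(-9, -4, Mul(2, 4)), -1)), 5) = Add(Mul(3, Pow(Add(-9, -4, 8), -1)), 5) = Add(Mul(3, Pow(-5, -1)), 5) = Add(Mul(3, Rational(-1, 5)), 5) = Add(Rational(-3, 5), 5) = Rational(22, 5) ≈ 4.4000)
Function('O')(H) = Pow(Add(Rational(22, 5), H), Rational(1, 2)) (Function('O')(H) = Pow(Add(H, Rational(22, 5)), Rational(1, 2)) = Pow(Add(Rational(22, 5), H), Rational(1, 2)))
Add(Mul(-37, Mul(Add(-2, 4), -3)), Function('O')(7)) = Add(Mul(-37, Mul(Add(-2, 4), -3)), Mul(Rational(1, 5), Pow(Add(110, Mul(25, 7)), Rational(1, 2)))) = Add(Mul(-37, Mul(2, -3)), Mul(Rational(1, 5), Pow(Add(110, 175), Rational(1, 2)))) = Add(Mul(-37, -6), Mul(Rational(1, 5), Pow(285, Rational(1, 2)))) = Add(222, Mul(Rational(1, 5), Pow(285, Rational(1, 2))))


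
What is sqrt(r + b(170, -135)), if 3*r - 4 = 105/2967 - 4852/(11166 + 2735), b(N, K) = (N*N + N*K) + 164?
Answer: 7*sqrt(23588552930576887)/13748089 ≈ 78.200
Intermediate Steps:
b(N, K) = 164 + N**2 + K*N (b(N, K) = (N**2 + K*N) + 164 = 164 + N**2 + K*N)
r = 16893421/13748089 (r = 4/3 + (105/2967 - 4852/(11166 + 2735))/3 = 4/3 + (105*(1/2967) - 4852/13901)/3 = 4/3 + (35/989 - 4852*1/13901)/3 = 4/3 + (35/989 - 4852/13901)/3 = 4/3 + (1/3)*(-4312093/13748089) = 4/3 - 4312093/41244267 = 16893421/13748089 ≈ 1.2288)
sqrt(r + b(170, -135)) = sqrt(16893421/13748089 + (164 + 170**2 - 135*170)) = sqrt(16893421/13748089 + (164 + 28900 - 22950)) = sqrt(16893421/13748089 + 6114) = sqrt(84072709567/13748089) = 7*sqrt(23588552930576887)/13748089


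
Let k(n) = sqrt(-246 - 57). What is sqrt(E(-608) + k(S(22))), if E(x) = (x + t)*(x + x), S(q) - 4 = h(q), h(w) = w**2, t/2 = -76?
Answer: sqrt(924160 + I*sqrt(303)) ≈ 961.33 + 0.009*I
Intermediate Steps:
t = -152 (t = 2*(-76) = -152)
S(q) = 4 + q**2
E(x) = 2*x*(-152 + x) (E(x) = (x - 152)*(x + x) = (-152 + x)*(2*x) = 2*x*(-152 + x))
k(n) = I*sqrt(303) (k(n) = sqrt(-303) = I*sqrt(303))
sqrt(E(-608) + k(S(22))) = sqrt(2*(-608)*(-152 - 608) + I*sqrt(303)) = sqrt(2*(-608)*(-760) + I*sqrt(303)) = sqrt(924160 + I*sqrt(303))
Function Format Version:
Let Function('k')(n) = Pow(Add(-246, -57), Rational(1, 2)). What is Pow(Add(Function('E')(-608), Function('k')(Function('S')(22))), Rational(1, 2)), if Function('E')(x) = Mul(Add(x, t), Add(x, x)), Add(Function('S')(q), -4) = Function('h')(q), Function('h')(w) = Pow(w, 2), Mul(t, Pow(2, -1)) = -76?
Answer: Pow(Add(924160, Mul(I, Pow(303, Rational(1, 2)))), Rational(1, 2)) ≈ Add(961.33, Mul(0.009, I))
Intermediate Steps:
t = -152 (t = Mul(2, -76) = -152)
Function('S')(q) = Add(4, Pow(q, 2))
Function('E')(x) = Mul(2, x, Add(-152, x)) (Function('E')(x) = Mul(Add(x, -152), Add(x, x)) = Mul(Add(-152, x), Mul(2, x)) = Mul(2, x, Add(-152, x)))
Function('k')(n) = Mul(I, Pow(303, Rational(1, 2))) (Function('k')(n) = Pow(-303, Rational(1, 2)) = Mul(I, Pow(303, Rational(1, 2))))
Pow(Add(Function('E')(-608), Function('k')(Function('S')(22))), Rational(1, 2)) = Pow(Add(Mul(2, -608, Add(-152, -608)), Mul(I, Pow(303, Rational(1, 2)))), Rational(1, 2)) = Pow(Add(Mul(2, -608, -760), Mul(I, Pow(303, Rational(1, 2)))), Rational(1, 2)) = Pow(Add(924160, Mul(I, Pow(303, Rational(1, 2)))), Rational(1, 2))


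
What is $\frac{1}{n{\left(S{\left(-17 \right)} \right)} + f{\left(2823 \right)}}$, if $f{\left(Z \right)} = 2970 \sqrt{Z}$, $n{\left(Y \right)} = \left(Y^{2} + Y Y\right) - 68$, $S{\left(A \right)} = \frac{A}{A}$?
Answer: $\frac{1}{377293884} + \frac{15 \sqrt{2823}}{125764628} \approx 6.3397 \cdot 10^{-6}$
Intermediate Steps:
$S{\left(A \right)} = 1$
$n{\left(Y \right)} = -68 + 2 Y^{2}$ ($n{\left(Y \right)} = \left(Y^{2} + Y^{2}\right) - 68 = 2 Y^{2} - 68 = -68 + 2 Y^{2}$)
$\frac{1}{n{\left(S{\left(-17 \right)} \right)} + f{\left(2823 \right)}} = \frac{1}{\left(-68 + 2 \cdot 1^{2}\right) + 2970 \sqrt{2823}} = \frac{1}{\left(-68 + 2 \cdot 1\right) + 2970 \sqrt{2823}} = \frac{1}{\left(-68 + 2\right) + 2970 \sqrt{2823}} = \frac{1}{-66 + 2970 \sqrt{2823}}$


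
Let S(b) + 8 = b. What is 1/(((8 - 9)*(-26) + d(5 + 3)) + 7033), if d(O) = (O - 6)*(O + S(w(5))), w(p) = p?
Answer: 1/7069 ≈ 0.00014146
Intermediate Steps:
S(b) = -8 + b
d(O) = (-6 + O)*(-3 + O) (d(O) = (O - 6)*(O + (-8 + 5)) = (-6 + O)*(O - 3) = (-6 + O)*(-3 + O))
1/(((8 - 9)*(-26) + d(5 + 3)) + 7033) = 1/(((8 - 9)*(-26) + (18 + (5 + 3)**2 - 9*(5 + 3))) + 7033) = 1/((-1*(-26) + (18 + 8**2 - 9*8)) + 7033) = 1/((26 + (18 + 64 - 72)) + 7033) = 1/((26 + 10) + 7033) = 1/(36 + 7033) = 1/7069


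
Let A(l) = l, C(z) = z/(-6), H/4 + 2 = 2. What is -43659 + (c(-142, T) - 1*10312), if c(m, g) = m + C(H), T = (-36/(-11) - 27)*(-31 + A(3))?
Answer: -54113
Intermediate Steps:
H = 0 (H = -8 + 4*2 = -8 + 8 = 0)
C(z) = -z/6 (C(z) = z*(-1/6) = -z/6)
T = 7308/11 (T = (-36/(-11) - 27)*(-31 + 3) = (-36*(-1/11) - 27)*(-28) = (36/11 - 27)*(-28) = -261/11*(-28) = 7308/11 ≈ 664.36)
c(m, g) = m (c(m, g) = m - 1/6*0 = m + 0 = m)
-43659 + (c(-142, T) - 1*10312) = -43659 + (-142 - 1*10312) = -43659 + (-142 - 10312) = -43659 - 10454 = -54113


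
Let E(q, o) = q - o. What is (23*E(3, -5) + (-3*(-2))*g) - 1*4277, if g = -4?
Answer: -4117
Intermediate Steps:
(23*E(3, -5) + (-3*(-2))*g) - 1*4277 = (23*(3 - 1*(-5)) - 3*(-2)*(-4)) - 1*4277 = (23*(3 + 5) + 6*(-4)) - 4277 = (23*8 - 24) - 4277 = (184 - 24) - 4277 = 160 - 4277 = -4117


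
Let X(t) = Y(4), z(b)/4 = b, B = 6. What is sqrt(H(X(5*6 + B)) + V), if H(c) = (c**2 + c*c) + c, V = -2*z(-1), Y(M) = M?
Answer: 2*sqrt(11) ≈ 6.6332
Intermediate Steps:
z(b) = 4*b
X(t) = 4
V = 8 (V = -8*(-1) = -2*(-4) = 8)
H(c) = c + 2*c**2 (H(c) = (c**2 + c**2) + c = 2*c**2 + c = c + 2*c**2)
sqrt(H(X(5*6 + B)) + V) = sqrt(4*(1 + 2*4) + 8) = sqrt(4*(1 + 8) + 8) = sqrt(4*9 + 8) = sqrt(36 + 8) = sqrt(44) = 2*sqrt(11)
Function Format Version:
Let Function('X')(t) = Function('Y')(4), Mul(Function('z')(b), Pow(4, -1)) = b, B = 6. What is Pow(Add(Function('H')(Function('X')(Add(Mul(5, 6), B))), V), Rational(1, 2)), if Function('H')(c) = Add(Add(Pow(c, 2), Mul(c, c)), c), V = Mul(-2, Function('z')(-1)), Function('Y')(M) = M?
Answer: Mul(2, Pow(11, Rational(1, 2))) ≈ 6.6332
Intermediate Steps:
Function('z')(b) = Mul(4, b)
Function('X')(t) = 4
V = 8 (V = Mul(-2, Mul(4, -1)) = Mul(-2, -4) = 8)
Function('H')(c) = Add(c, Mul(2, Pow(c, 2))) (Function('H')(c) = Add(Add(Pow(c, 2), Pow(c, 2)), c) = Add(Mul(2, Pow(c, 2)), c) = Add(c, Mul(2, Pow(c, 2))))
Pow(Add(Function('H')(Function('X')(Add(Mul(5, 6), B))), V), Rational(1, 2)) = Pow(Add(Mul(4, Add(1, Mul(2, 4))), 8), Rational(1, 2)) = Pow(Add(Mul(4, Add(1, 8)), 8), Rational(1, 2)) = Pow(Add(Mul(4, 9), 8), Rational(1, 2)) = Pow(Add(36, 8), Rational(1, 2)) = Pow(44, Rational(1, 2)) = Mul(2, Pow(11, Rational(1, 2)))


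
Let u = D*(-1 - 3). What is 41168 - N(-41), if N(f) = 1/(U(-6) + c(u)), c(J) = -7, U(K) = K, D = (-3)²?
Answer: 535185/13 ≈ 41168.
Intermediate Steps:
D = 9
u = -36 (u = 9*(-1 - 3) = 9*(-4) = -36)
N(f) = -1/13 (N(f) = 1/(-6 - 7) = 1/(-13) = -1/13)
41168 - N(-41) = 41168 - 1*(-1/13) = 41168 + 1/13 = 535185/13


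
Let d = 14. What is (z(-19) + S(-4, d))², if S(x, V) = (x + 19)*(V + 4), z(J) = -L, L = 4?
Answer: 70756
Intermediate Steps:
z(J) = -4 (z(J) = -1*4 = -4)
S(x, V) = (4 + V)*(19 + x) (S(x, V) = (19 + x)*(4 + V) = (4 + V)*(19 + x))
(z(-19) + S(-4, d))² = (-4 + (76 + 4*(-4) + 19*14 + 14*(-4)))² = (-4 + (76 - 16 + 266 - 56))² = (-4 + 270)² = 266² = 70756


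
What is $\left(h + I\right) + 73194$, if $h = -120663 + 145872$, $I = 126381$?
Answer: $224784$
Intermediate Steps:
$h = 25209$
$\left(h + I\right) + 73194 = \left(25209 + 126381\right) + 73194 = 151590 + 73194 = 224784$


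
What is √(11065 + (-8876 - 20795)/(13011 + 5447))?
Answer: √3769273091342/18458 ≈ 105.18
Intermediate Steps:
√(11065 + (-8876 - 20795)/(13011 + 5447)) = √(11065 - 29671/18458) = √(204208099/18458) = √3769273091342/18458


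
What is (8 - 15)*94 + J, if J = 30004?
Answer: 29346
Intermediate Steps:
(8 - 15)*94 + J = (8 - 15)*94 + 30004 = -7*94 + 30004 = -658 + 30004 = 29346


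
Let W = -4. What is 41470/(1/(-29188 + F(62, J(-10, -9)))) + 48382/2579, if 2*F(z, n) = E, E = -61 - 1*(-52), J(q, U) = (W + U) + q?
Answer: -3122170814143/2579 ≈ -1.2106e+9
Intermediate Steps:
J(q, U) = -4 + U + q (J(q, U) = (-4 + U) + q = -4 + U + q)
E = -9 (E = -61 + 52 = -9)
F(z, n) = -9/2 (F(z, n) = (½)*(-9) = -9/2)
41470/(1/(-29188 + F(62, J(-10, -9)))) + 48382/2579 = 41470/(1/(-29188 - 9/2)) + 48382/2579 = 41470/(1/(-58385/2)) + 48382*(1/2579) = 41470/(-2/58385) + 48382/2579 = 41470*(-58385/2) + 48382/2579 = -1210612975 + 48382/2579 = -3122170814143/2579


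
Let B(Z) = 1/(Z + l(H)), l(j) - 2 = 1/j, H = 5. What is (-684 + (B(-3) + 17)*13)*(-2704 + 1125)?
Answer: 3026943/4 ≈ 7.5674e+5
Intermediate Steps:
l(j) = 2 + 1/j
B(Z) = 1/(11/5 + Z) (B(Z) = 1/(Z + (2 + 1/5)) = 1/(Z + (2 + ⅕)) = 1/(Z + 11/5) = 1/(11/5 + Z))
(-684 + (B(-3) + 17)*13)*(-2704 + 1125) = (-684 + (5/(11 + 5*(-3)) + 17)*13)*(-2704 + 1125) = (-684 + (5/(11 - 15) + 17)*13)*(-1579) = (-684 + (5/(-4) + 17)*13)*(-1579) = (-684 + (5*(-¼) + 17)*13)*(-1579) = (-684 + (-5/4 + 17)*13)*(-1579) = (-684 + (63/4)*13)*(-1579) = (-684 + 819/4)*(-1579) = -1917/4*(-1579) = 3026943/4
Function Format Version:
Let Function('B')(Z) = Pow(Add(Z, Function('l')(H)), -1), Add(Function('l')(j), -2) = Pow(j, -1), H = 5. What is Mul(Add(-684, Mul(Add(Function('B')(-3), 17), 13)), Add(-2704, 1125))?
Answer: Rational(3026943, 4) ≈ 7.5674e+5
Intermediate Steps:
Function('l')(j) = Add(2, Pow(j, -1))
Function('B')(Z) = Pow(Add(Rational(11, 5), Z), -1) (Function('B')(Z) = Pow(Add(Z, Add(2, Pow(5, -1))), -1) = Pow(Add(Z, Add(2, Rational(1, 5))), -1) = Pow(Add(Z, Rational(11, 5)), -1) = Pow(Add(Rational(11, 5), Z), -1))
Mul(Add(-684, Mul(Add(Function('B')(-3), 17), 13)), Add(-2704, 1125)) = Mul(Add(-684, Mul(Add(Mul(5, Pow(Add(11, Mul(5, -3)), -1)), 17), 13)), Add(-2704, 1125)) = Mul(Add(-684, Mul(Add(Mul(5, Pow(Add(11, -15), -1)), 17), 13)), -1579) = Mul(Add(-684, Mul(Add(Mul(5, Pow(-4, -1)), 17), 13)), -1579) = Mul(Add(-684, Mul(Add(Mul(5, Rational(-1, 4)), 17), 13)), -1579) = Mul(Add(-684, Mul(Add(Rational(-5, 4), 17), 13)), -1579) = Mul(Add(-684, Mul(Rational(63, 4), 13)), -1579) = Mul(Add(-684, Rational(819, 4)), -1579) = Mul(Rational(-1917, 4), -1579) = Rational(3026943, 4)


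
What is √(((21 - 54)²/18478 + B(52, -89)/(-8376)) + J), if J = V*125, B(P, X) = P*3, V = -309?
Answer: I*√401576996619305078/3224411 ≈ 196.53*I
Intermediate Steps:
B(P, X) = 3*P
J = -38625 (J = -309*125 = -38625)
√(((21 - 54)²/18478 + B(52, -89)/(-8376)) + J) = √(((21 - 54)²/18478 + (3*52)/(-8376)) - 38625) = √(((-33)²*(1/18478) + 156*(-1/8376)) - 38625) = √((1089*(1/18478) - 13/698) - 38625) = √((1089/18478 - 13/698) - 38625) = √(129977/3224411 - 38625) = √(-124542744898/3224411) = I*√401576996619305078/3224411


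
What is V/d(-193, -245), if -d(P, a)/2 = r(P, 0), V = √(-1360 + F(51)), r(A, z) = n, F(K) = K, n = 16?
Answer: -I*√1309/32 ≈ -1.1306*I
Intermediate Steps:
r(A, z) = 16
V = I*√1309 (V = √(-1360 + 51) = √(-1309) = I*√1309 ≈ 36.18*I)
d(P, a) = -32 (d(P, a) = -2*16 = -32)
V/d(-193, -245) = (I*√1309)/(-32) = (I*√1309)*(-1/32) = -I*√1309/32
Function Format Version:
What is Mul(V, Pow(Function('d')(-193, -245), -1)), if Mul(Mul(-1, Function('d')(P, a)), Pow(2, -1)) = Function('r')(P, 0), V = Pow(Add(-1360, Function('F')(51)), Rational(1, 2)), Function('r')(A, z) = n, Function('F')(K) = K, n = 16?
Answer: Mul(Rational(-1, 32), I, Pow(1309, Rational(1, 2))) ≈ Mul(-1.1306, I)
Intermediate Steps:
Function('r')(A, z) = 16
V = Mul(I, Pow(1309, Rational(1, 2))) (V = Pow(Add(-1360, 51), Rational(1, 2)) = Pow(-1309, Rational(1, 2)) = Mul(I, Pow(1309, Rational(1, 2))) ≈ Mul(36.180, I))
Function('d')(P, a) = -32 (Function('d')(P, a) = Mul(-2, 16) = -32)
Mul(V, Pow(Function('d')(-193, -245), -1)) = Mul(Mul(I, Pow(1309, Rational(1, 2))), Pow(-32, -1)) = Mul(Mul(I, Pow(1309, Rational(1, 2))), Rational(-1, 32)) = Mul(Rational(-1, 32), I, Pow(1309, Rational(1, 2)))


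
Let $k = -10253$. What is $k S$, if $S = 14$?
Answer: $-143542$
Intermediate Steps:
$k S = \left(-10253\right) 14 = -143542$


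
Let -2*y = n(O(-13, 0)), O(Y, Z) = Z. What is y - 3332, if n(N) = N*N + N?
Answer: -3332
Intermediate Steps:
n(N) = N + N² (n(N) = N² + N = N + N²)
y = 0 (y = -0*(1 + 0) = -0 = -½*0 = 0)
y - 3332 = 0 - 3332 = -3332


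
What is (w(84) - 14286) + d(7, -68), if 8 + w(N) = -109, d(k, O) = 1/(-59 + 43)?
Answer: -230449/16 ≈ -14403.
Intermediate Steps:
d(k, O) = -1/16 (d(k, O) = 1/(-16) = -1/16)
w(N) = -117 (w(N) = -8 - 109 = -117)
(w(84) - 14286) + d(7, -68) = (-117 - 14286) - 1/16 = -14403 - 1/16 = -230449/16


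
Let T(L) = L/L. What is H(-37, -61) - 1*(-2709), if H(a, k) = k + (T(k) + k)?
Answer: 2588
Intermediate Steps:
T(L) = 1
H(a, k) = 1 + 2*k (H(a, k) = k + (1 + k) = 1 + 2*k)
H(-37, -61) - 1*(-2709) = (1 + 2*(-61)) - 1*(-2709) = (1 - 122) + 2709 = -121 + 2709 = 2588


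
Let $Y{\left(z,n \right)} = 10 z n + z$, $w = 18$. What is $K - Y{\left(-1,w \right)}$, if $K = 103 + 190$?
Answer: $474$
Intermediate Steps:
$Y{\left(z,n \right)} = z + 10 n z$ ($Y{\left(z,n \right)} = 10 n z + z = z + 10 n z$)
$K = 293$
$K - Y{\left(-1,w \right)} = 293 - - (1 + 10 \cdot 18) = 293 - - (1 + 180) = 293 - \left(-1\right) 181 = 293 - -181 = 293 + 181 = 474$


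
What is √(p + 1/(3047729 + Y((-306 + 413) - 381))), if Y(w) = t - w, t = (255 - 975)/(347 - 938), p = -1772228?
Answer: I*√3780911125926571173729/46188987 ≈ 1331.3*I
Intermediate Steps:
t = 240/197 (t = -720/(-591) = -720*(-1/591) = 240/197 ≈ 1.2183)
Y(w) = 240/197 - w
√(p + 1/(3047729 + Y((-306 + 413) - 381))) = √(-1772228 + 1/(3047729 + (240/197 - ((-306 + 413) - 381)))) = √(-1772228 + 1/(3047729 + (240/197 - (107 - 381)))) = √(-1772228 + 1/(3047729 + (240/197 - 1*(-274)))) = √(-1772228 + 1/(3047729 + (240/197 + 274))) = √(-1772228 + 1/(3047729 + 54218/197)) = √(-1772228 + 1/(600456831/197)) = √(-1772228 + 197/600456831) = √(-1064146408689271/600456831) = I*√3780911125926571173729/46188987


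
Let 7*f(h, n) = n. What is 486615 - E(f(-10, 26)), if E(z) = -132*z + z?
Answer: 3409711/7 ≈ 4.8710e+5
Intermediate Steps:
f(h, n) = n/7
E(z) = -131*z
486615 - E(f(-10, 26)) = 486615 - (-131)*(⅐)*26 = 486615 - (-131)*26/7 = 486615 - 1*(-3406/7) = 486615 + 3406/7 = 3409711/7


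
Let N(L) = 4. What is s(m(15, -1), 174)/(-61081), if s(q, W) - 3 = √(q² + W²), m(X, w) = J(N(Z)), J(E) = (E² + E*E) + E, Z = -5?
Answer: -3/61081 - 6*√877/61081 ≈ -0.0029581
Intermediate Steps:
J(E) = E + 2*E² (J(E) = (E² + E²) + E = 2*E² + E = E + 2*E²)
m(X, w) = 36 (m(X, w) = 4*(1 + 2*4) = 4*(1 + 8) = 4*9 = 36)
s(q, W) = 3 + √(W² + q²) (s(q, W) = 3 + √(q² + W²) = 3 + √(W² + q²))
s(m(15, -1), 174)/(-61081) = (3 + √(174² + 36²))/(-61081) = (3 + √(30276 + 1296))*(-1/61081) = (3 + √31572)*(-1/61081) = (3 + 6*√877)*(-1/61081) = -3/61081 - 6*√877/61081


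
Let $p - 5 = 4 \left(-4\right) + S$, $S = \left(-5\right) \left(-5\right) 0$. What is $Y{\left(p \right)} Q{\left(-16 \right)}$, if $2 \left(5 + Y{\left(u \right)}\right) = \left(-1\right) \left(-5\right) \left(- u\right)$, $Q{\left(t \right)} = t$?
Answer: $-360$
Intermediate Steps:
$S = 0$ ($S = 25 \cdot 0 = 0$)
$p = -11$ ($p = 5 + \left(4 \left(-4\right) + 0\right) = 5 + \left(-16 + 0\right) = 5 - 16 = -11$)
$Y{\left(u \right)} = -5 - \frac{5 u}{2}$ ($Y{\left(u \right)} = -5 + \frac{\left(-1\right) \left(-5\right) \left(- u\right)}{2} = -5 + \frac{5 \left(- u\right)}{2} = -5 + \frac{\left(-5\right) u}{2} = -5 - \frac{5 u}{2}$)
$Y{\left(p \right)} Q{\left(-16 \right)} = \left(-5 - - \frac{55}{2}\right) \left(-16\right) = \left(-5 + \frac{55}{2}\right) \left(-16\right) = \frac{45}{2} \left(-16\right) = -360$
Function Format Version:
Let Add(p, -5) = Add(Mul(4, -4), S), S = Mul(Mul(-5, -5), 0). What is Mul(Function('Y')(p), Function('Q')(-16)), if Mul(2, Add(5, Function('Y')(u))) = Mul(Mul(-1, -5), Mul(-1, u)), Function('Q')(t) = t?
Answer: -360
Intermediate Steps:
S = 0 (S = Mul(25, 0) = 0)
p = -11 (p = Add(5, Add(Mul(4, -4), 0)) = Add(5, Add(-16, 0)) = Add(5, -16) = -11)
Function('Y')(u) = Add(-5, Mul(Rational(-5, 2), u)) (Function('Y')(u) = Add(-5, Mul(Rational(1, 2), Mul(Mul(-1, -5), Mul(-1, u)))) = Add(-5, Mul(Rational(1, 2), Mul(5, Mul(-1, u)))) = Add(-5, Mul(Rational(1, 2), Mul(-5, u))) = Add(-5, Mul(Rational(-5, 2), u)))
Mul(Function('Y')(p), Function('Q')(-16)) = Mul(Add(-5, Mul(Rational(-5, 2), -11)), -16) = Mul(Add(-5, Rational(55, 2)), -16) = Mul(Rational(45, 2), -16) = -360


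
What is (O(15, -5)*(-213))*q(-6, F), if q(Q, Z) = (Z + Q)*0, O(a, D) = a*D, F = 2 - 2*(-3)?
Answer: 0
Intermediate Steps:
F = 8 (F = 2 + 6 = 8)
O(a, D) = D*a
q(Q, Z) = 0 (q(Q, Z) = (Q + Z)*0 = 0)
(O(15, -5)*(-213))*q(-6, F) = (-5*15*(-213))*0 = -75*(-213)*0 = 15975*0 = 0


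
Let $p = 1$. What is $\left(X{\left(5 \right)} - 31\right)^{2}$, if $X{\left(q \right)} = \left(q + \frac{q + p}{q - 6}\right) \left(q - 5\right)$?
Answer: $961$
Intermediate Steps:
$X{\left(q \right)} = \left(-5 + q\right) \left(q + \frac{1 + q}{-6 + q}\right)$ ($X{\left(q \right)} = \left(q + \frac{q + 1}{q - 6}\right) \left(q - 5\right) = \left(q + \frac{1 + q}{-6 + q}\right) \left(q - 5\right) = \left(q + \frac{1 + q}{-6 + q}\right) \left(-5 + q\right) = \left(-5 + q\right) \left(q + \frac{1 + q}{-6 + q}\right)$)
$\left(X{\left(5 \right)} - 31\right)^{2} = \left(\frac{-5 + 5^{3} - 10 \cdot 5^{2} + 26 \cdot 5}{-6 + 5} - 31\right)^{2} = \left(\frac{-5 + 125 - 250 + 130}{-1} - 31\right)^{2} = \left(- (-5 + 125 - 250 + 130) - 31\right)^{2} = \left(\left(-1\right) 0 - 31\right)^{2} = \left(0 - 31\right)^{2} = \left(-31\right)^{2} = 961$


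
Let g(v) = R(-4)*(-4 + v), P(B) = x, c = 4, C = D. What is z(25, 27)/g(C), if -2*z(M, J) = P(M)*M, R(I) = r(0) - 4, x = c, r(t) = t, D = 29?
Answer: 1/2 ≈ 0.50000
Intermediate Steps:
C = 29
x = 4
P(B) = 4
R(I) = -4 (R(I) = 0 - 4 = -4)
z(M, J) = -2*M
g(v) = 16 - 4*v (g(v) = -4*(-4 + v) = 16 - 4*v)
z(25, 27)/g(C) = (-2*25)/(16 - 4*29) = -50/(16 - 116) = -50/(-100) = -50*(-1/100) = 1/2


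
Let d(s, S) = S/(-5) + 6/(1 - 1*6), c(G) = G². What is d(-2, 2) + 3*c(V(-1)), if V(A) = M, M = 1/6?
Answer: -91/60 ≈ -1.5167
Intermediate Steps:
M = ⅙ ≈ 0.16667
V(A) = ⅙
d(s, S) = -6/5 - S/5 (d(s, S) = S*(-⅕) + 6/(1 - 6) = -S/5 + 6/(-5) = -S/5 + 6*(-⅕) = -S/5 - 6/5 = -6/5 - S/5)
d(-2, 2) + 3*c(V(-1)) = (-6/5 - ⅕*2) + 3*(⅙)² = (-6/5 - ⅖) + 3*(1/36) = -8/5 + 1/12 = -91/60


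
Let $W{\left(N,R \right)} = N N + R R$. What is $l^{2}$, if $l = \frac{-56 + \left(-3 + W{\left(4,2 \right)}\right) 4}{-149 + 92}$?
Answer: $\frac{16}{361} \approx 0.044321$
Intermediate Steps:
$W{\left(N,R \right)} = N^{2} + R^{2}$
$l = - \frac{4}{19}$ ($l = \frac{-56 + \left(-3 + \left(4^{2} + 2^{2}\right)\right) 4}{-149 + 92} = \frac{-56 + \left(-3 + \left(16 + 4\right)\right) 4}{-57} = \left(-56 + \left(-3 + 20\right) 4\right) \left(- \frac{1}{57}\right) = \left(-56 + 17 \cdot 4\right) \left(- \frac{1}{57}\right) = \left(-56 + 68\right) \left(- \frac{1}{57}\right) = 12 \left(- \frac{1}{57}\right) = - \frac{4}{19} \approx -0.21053$)
$l^{2} = \left(- \frac{4}{19}\right)^{2} = \frac{16}{361}$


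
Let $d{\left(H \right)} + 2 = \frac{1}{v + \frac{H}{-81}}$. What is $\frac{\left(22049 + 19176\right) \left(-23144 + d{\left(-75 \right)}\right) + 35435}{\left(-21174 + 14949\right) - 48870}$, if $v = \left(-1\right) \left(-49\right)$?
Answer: $\frac{85746962023}{4951204} \approx 17318.0$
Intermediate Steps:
$v = 49$
$d{\left(H \right)} = -2 + \frac{1}{49 - \frac{H}{81}}$ ($d{\left(H \right)} = -2 + \frac{1}{49 + \frac{H}{-81}} = -2 + \frac{1}{49 + H \left(- \frac{1}{81}\right)} = -2 + \frac{1}{49 - \frac{H}{81}}$)
$\frac{\left(22049 + 19176\right) \left(-23144 + d{\left(-75 \right)}\right) + 35435}{\left(-21174 + 14949\right) - 48870} = \frac{\left(22049 + 19176\right) \left(-23144 + \frac{7857 - -150}{-3969 - 75}\right) + 35435}{\left(-21174 + 14949\right) - 48870} = \frac{41225 \left(-23144 + \frac{7857 + 150}{-4044}\right) + 35435}{-6225 - 48870} = \frac{41225 \left(-23144 - \frac{2669}{1348}\right) + 35435}{-55095} = \left(41225 \left(-23144 - \frac{2669}{1348}\right) + 35435\right) \left(- \frac{1}{55095}\right) = \left(41225 \left(- \frac{31200781}{1348}\right) + 35435\right) \left(- \frac{1}{55095}\right) = \left(- \frac{1286252196725}{1348} + 35435\right) \left(- \frac{1}{55095}\right) = \left(- \frac{1286204430345}{1348}\right) \left(- \frac{1}{55095}\right) = \frac{85746962023}{4951204}$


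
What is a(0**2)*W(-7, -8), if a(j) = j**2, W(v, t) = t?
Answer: 0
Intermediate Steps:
a(0**2)*W(-7, -8) = (0**2)**2*(-8) = 0**2*(-8) = 0*(-8) = 0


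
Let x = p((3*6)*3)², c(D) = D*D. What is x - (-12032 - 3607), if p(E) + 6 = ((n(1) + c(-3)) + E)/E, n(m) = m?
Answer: 11417731/729 ≈ 15662.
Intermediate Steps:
c(D) = D²
p(E) = -6 + (10 + E)/E (p(E) = -6 + ((1 + (-3)²) + E)/E = -6 + ((1 + 9) + E)/E = -6 + (10 + E)/E)
x = 16900/729 (x = (-5 + 10/(((3*6)*3)))² = (-5 + 10/((18*3)))² = (-5 + 10/54)² = (-5 + 10*(1/54))² = (-5 + 5/27)² = (-130/27)² = 16900/729 ≈ 23.182)
x - (-12032 - 3607) = 16900/729 - (-12032 - 3607) = 16900/729 - 1*(-15639) = 16900/729 + 15639 = 11417731/729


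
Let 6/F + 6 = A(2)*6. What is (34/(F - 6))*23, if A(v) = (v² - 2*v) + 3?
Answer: -1564/11 ≈ -142.18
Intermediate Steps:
A(v) = 3 + v² - 2*v
F = ½ (F = 6/(-6 + (3 + 2² - 2*2)*6) = 6/(-6 + (3 + 4 - 4)*6) = 6/(-6 + 3*6) = 6/(-6 + 18) = 6/12 = 6*(1/12) = ½ ≈ 0.50000)
(34/(F - 6))*23 = (34/(½ - 6))*23 = (34/(-11/2))*23 = (34*(-2/11))*23 = -68/11*23 = -1564/11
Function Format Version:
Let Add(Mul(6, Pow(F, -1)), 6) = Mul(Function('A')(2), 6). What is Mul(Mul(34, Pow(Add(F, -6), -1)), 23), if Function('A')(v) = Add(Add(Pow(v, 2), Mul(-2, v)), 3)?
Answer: Rational(-1564, 11) ≈ -142.18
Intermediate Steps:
Function('A')(v) = Add(3, Pow(v, 2), Mul(-2, v))
F = Rational(1, 2) (F = Mul(6, Pow(Add(-6, Mul(Add(3, Pow(2, 2), Mul(-2, 2)), 6)), -1)) = Mul(6, Pow(Add(-6, Mul(Add(3, 4, -4), 6)), -1)) = Mul(6, Pow(Add(-6, Mul(3, 6)), -1)) = Mul(6, Pow(Add(-6, 18), -1)) = Mul(6, Pow(12, -1)) = Mul(6, Rational(1, 12)) = Rational(1, 2) ≈ 0.50000)
Mul(Mul(34, Pow(Add(F, -6), -1)), 23) = Mul(Mul(34, Pow(Add(Rational(1, 2), -6), -1)), 23) = Mul(Mul(34, Pow(Rational(-11, 2), -1)), 23) = Mul(Mul(34, Rational(-2, 11)), 23) = Mul(Rational(-68, 11), 23) = Rational(-1564, 11)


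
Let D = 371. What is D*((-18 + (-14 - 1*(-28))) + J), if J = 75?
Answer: 26341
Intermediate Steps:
D*((-18 + (-14 - 1*(-28))) + J) = 371*((-18 + (-14 - 1*(-28))) + 75) = 371*((-18 + (-14 + 28)) + 75) = 371*((-18 + 14) + 75) = 371*(-4 + 75) = 371*71 = 26341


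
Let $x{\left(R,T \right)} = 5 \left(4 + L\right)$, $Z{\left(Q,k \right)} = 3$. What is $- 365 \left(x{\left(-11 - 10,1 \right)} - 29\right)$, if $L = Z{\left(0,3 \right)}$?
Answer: $-2190$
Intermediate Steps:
$L = 3$
$x{\left(R,T \right)} = 35$ ($x{\left(R,T \right)} = 5 \left(4 + 3\right) = 5 \cdot 7 = 35$)
$- 365 \left(x{\left(-11 - 10,1 \right)} - 29\right) = - 365 \left(35 - 29\right) = \left(-365\right) 6 = -2190$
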